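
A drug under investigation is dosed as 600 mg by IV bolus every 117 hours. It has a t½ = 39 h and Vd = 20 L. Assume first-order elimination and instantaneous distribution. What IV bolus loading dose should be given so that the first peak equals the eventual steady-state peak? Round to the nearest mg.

f = (1/2)^(117/39) ≈ 0.125000; accumulation ratio R = 1/(1−f) ≈ 1.14286.
Loading dose to hit Cmax,ss on first dose: D_load = D_maint·R ≈ 600 × 1.14286 ≈ 685.72 mg.

686 mg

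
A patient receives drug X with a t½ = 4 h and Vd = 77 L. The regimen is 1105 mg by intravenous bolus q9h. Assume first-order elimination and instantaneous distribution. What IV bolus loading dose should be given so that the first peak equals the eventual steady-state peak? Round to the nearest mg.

1399 mg

f = (1/2)^(9/4) ≈ 0.210224; accumulation ratio R = 1/(1−f) ≈ 1.26618.
Loading dose to hit Cmax,ss on first dose: D_load = D_maint·R ≈ 1105 × 1.26618 ≈ 1399.13 mg.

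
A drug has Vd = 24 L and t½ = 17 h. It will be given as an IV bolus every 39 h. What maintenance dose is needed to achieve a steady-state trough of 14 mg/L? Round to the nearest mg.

1312 mg

τ/t½ = 39/17 ≈ 2.2941, so f = (1/2)^(39/17) ≈ 0.203893.
Cmin,ss = (D/Vd)·f/(1−f), so D = Cmin,ss·Vd·(1−f)/f.
D = 14 × 24 × (1−f)/f ≈ 14 × 24 × 3.90453 ≈ 1311.92 mg.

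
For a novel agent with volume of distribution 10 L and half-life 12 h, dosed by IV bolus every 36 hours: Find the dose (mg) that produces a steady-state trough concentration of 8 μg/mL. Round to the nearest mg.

560 mg

τ/t½ = 36/12 ≈ 3, so f = (1/2)^(36/12) ≈ 0.125000.
Cmin,ss = (D/Vd)·f/(1−f), so D = Cmin,ss·Vd·(1−f)/f.
D = 8 × 10 × (1−f)/f ≈ 8 × 10 × 7.00000 ≈ 560.00 mg.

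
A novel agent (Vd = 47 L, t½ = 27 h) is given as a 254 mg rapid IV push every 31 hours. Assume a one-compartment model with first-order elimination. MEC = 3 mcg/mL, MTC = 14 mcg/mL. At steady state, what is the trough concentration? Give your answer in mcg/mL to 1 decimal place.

4.4 mcg/mL

τ/t½ = 31/27 ≈ 1.1481, so fraction remaining f = (1/2)^(31/27) ≈ 0.4512.
Each bolus raises the concentration by D/Vd = 254/47 ≈ 5.404 mcg/mL.
Steady-state trough Cmin,ss = C₀·f/(1−f) ≈ 5.404 × 0.4512/0.5488 ≈ 4.443 mcg/mL.
Trough 4.4 mcg/mL vs MEC 3 mcg/mL: adequate.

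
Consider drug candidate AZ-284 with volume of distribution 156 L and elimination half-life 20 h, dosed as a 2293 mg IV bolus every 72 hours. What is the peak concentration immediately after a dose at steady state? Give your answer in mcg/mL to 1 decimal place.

16.0 mcg/mL

τ/t½ = 72/20 ≈ 3.6, so fraction remaining f = (1/2)^(72/20) ≈ 0.0825.
Accumulation ratio R = 1/(1 − f) ≈ 1/0.9175 ≈ 1.0899.
Each bolus raises the concentration by D/Vd = 2293/156 ≈ 14.699 mcg/mL.
Steady-state peak Cmax,ss = C₀·R ≈ 14.699 × 1.0899 ≈ 16.020 mcg/mL.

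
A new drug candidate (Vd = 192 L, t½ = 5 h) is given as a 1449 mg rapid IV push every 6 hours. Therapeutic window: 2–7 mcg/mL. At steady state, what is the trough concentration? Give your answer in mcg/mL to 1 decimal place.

5.8 mcg/mL

Over one 6-h interval, 6/5 ≈ 1.2 half-lives elapse, leaving f ≈ 0.4353 of each dose.
At steady state, accumulation factor R = 1/(1 − e^(−kτ)) ≈ 1.7709.
Each bolus raises the concentration by D/Vd = 1449/192 ≈ 7.547 mcg/mL.
Steady-state peak Cmax,ss = C₀·R ≈ 7.547 × 1.7709 ≈ 13.365 mcg/mL.
Steady-state trough Cmin,ss = Cmax,ss·f ≈ 13.365 × 0.4353 ≈ 5.818 mcg/mL.
Trough 5.8 mcg/mL vs MEC 2 mcg/mL: adequate.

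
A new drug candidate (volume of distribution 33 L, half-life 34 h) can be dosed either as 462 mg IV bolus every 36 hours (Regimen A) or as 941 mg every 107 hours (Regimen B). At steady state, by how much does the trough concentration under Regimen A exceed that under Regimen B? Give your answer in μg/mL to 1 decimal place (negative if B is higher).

Regimen A: f = (1/2)^(36/34) ≈ 0.4800; Cmin,ss = (462/33)·f/(1−f) ≈ 12.923 μg/mL.
Regimen B: f = (1/2)^(107/34) ≈ 0.1129; Cmin,ss = (941/33)·f/(1−f) ≈ 3.629 μg/mL.
Difference ≈ 12.923 − 3.629 ≈ 9.294 μg/mL.

9.3 μg/mL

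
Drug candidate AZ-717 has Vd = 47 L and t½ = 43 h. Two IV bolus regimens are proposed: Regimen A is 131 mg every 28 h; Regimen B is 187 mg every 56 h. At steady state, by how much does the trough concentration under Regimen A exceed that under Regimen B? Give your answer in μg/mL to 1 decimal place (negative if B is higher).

2.2 μg/mL

Regimen A: f = (1/2)^(28/43) ≈ 0.6368; Cmin,ss = (131/47)·f/(1−f) ≈ 4.887 μg/mL.
Regimen B: f = (1/2)^(56/43) ≈ 0.4055; Cmin,ss = (187/47)·f/(1−f) ≈ 2.714 μg/mL.
Difference ≈ 4.887 − 2.714 ≈ 2.173 μg/mL.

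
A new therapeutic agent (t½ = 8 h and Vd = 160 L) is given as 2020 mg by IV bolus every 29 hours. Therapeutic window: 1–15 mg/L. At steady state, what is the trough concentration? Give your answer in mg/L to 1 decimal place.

k = ln2/t½ = ln2/8 ≈ 0.086643 h⁻¹; fraction remaining f = e^(−kτ) = e^(−0.086643×29) ≈ 0.0811.
Accumulation ratio R = 1/(1 − f) ≈ 1/0.9189 ≈ 1.0883.
Single-dose peak C₀ = D/Vd = 2020/160 ≈ 12.625 mg/L.
Steady-state peak Cmax,ss = C₀·R ≈ 12.625 × 1.0883 ≈ 13.740 mg/L.
Steady-state trough Cmin,ss = Cmax,ss·f ≈ 13.740 × 0.0811 ≈ 1.114 mg/L.
Trough 1.1 mg/L vs MEC 1 mg/L: adequate.

1.1 mg/L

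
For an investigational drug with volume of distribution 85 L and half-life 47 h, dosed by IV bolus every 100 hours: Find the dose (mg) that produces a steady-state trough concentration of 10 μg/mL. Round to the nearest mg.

2865 mg

τ/t½ = 100/47 ≈ 2.1277, so f = (1/2)^(100/47) ≈ 0.228829.
Cmin,ss = (D/Vd)·f/(1−f), so D = Cmin,ss·Vd·(1−f)/f.
D = 10 × 85 × (1−f)/f ≈ 10 × 85 × 3.37008 ≈ 2864.57 mg.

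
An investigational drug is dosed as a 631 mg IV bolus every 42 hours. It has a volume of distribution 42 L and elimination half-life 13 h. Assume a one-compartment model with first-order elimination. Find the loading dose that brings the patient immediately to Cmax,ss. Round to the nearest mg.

706 mg

f = (1/2)^(42/13) ≈ 0.106523; accumulation ratio R = 1/(1−f) ≈ 1.11922.
Loading dose to hit Cmax,ss on first dose: D_load = D_maint·R ≈ 631 × 1.11922 ≈ 706.23 mg.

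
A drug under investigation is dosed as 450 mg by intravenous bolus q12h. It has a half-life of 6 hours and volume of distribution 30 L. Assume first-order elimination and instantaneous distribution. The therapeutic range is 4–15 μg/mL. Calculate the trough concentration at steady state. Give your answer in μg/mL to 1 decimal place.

5.0 μg/mL

τ = 12 h = 2 half-lives, so f = (1/2)^2 = 0.25.
At steady state, R = 1/(1 − 0.25) = 4/3.
Single-dose peak C₀ = D/Vd = 450/30 = 15 μg/mL.
Steady-state peak Cmax,ss = C₀·R = 15 × 4/3 ≈ 20.000 μg/mL.
Steady-state trough Cmin,ss = Cmax,ss·f ≈ 20.000 × 0.25 ≈ 5.000 μg/mL.
Trough 5.0 μg/mL vs MEC 4 μg/mL: adequate.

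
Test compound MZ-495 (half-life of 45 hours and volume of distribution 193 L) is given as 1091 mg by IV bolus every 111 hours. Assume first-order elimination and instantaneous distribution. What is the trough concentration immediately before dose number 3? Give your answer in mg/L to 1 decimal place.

1.2 mg/L

f = (1/2)^(τ/t½) = (1/2)^(111/45) ≈ 0.1809.
C₀ = D/Vd = 1091/193 ≈ 5.653 mg/L.
Before the 3rd dose, 2 doses have been given. Superposition: Cmin = C₀·(f + f²).
≈ 5.653 × (0.1809 + 0.0327) ≈ 5.653 × 0.2136 ≈ 1.207 mg/L.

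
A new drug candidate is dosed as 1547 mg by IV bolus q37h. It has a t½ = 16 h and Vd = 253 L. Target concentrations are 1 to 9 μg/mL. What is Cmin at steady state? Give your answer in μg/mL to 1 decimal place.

1.5 μg/mL

Over one 37-h interval, 37/16 ≈ 2.3125 half-lives elapse, leaving f ≈ 0.2013 of each dose.
At steady state, accumulation factor R = 1/(1 − e^(−kτ)) ≈ 1.2520.
Single-dose peak C₀ = D/Vd = 1547/253 ≈ 6.115 μg/mL.
Cmax,ss = C₀/(1 − f) ≈ 6.115/0.7987 ≈ 7.656 μg/mL.
Steady-state trough Cmin,ss = Cmax,ss·f ≈ 7.656 × 0.2013 ≈ 1.541 μg/mL.
Trough 1.5 μg/mL vs MEC 1 μg/mL: adequate.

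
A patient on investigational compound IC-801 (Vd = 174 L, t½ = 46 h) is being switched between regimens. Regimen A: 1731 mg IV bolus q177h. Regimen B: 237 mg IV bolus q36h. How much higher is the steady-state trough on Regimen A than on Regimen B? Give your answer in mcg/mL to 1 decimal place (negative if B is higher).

Regimen A: f = (1/2)^(177/46) ≈ 0.0695; Cmin,ss = (1731/174)·f/(1−f) ≈ 0.743 mcg/mL.
Regimen B: f = (1/2)^(36/46) ≈ 0.5813; Cmin,ss = (237/174)·f/(1−f) ≈ 1.891 mcg/mL.
Difference ≈ 0.743 − 1.891 ≈ -1.148 mcg/mL.

-1.1 mcg/mL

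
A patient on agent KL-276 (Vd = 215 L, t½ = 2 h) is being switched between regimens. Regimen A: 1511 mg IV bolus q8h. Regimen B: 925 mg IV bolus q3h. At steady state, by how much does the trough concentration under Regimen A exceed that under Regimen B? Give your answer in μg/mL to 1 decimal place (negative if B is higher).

Regimen A: f = (1/2)^(8/2) ≈ 0.0625; Cmin,ss = (1511/215)·f/(1−f) ≈ 0.469 μg/mL.
Regimen B: f = (1/2)^(3/2) ≈ 0.3536; Cmin,ss = (925/215)·f/(1−f) ≈ 2.353 μg/mL.
Difference ≈ 0.469 − 2.353 ≈ -1.884 μg/mL.

-1.9 μg/mL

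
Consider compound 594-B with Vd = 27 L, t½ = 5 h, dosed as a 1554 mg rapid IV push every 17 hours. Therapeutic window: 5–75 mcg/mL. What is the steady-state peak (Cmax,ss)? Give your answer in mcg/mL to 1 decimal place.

k = ln2/t½ = ln2/5 ≈ 0.138629 h⁻¹; fraction remaining f = e^(−kτ) = e^(−0.138629×17) ≈ 0.0947.
At steady state, accumulation factor R = 1/(1 − e^(−kτ)) ≈ 1.1046.
Single-dose peak C₀ = D/Vd = 1554/27 ≈ 57.556 mcg/mL.
Steady-state peak Cmax,ss = C₀·R ≈ 57.556 × 1.1046 ≈ 63.576 mcg/mL.
Peak 63.6 mcg/mL vs MTC 75 mcg/mL: below toxic threshold.

63.6 mcg/mL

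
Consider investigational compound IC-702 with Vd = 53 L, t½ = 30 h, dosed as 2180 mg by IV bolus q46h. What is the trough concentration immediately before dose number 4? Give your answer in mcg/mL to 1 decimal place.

20.8 mcg/mL

f = (1/2)^(τ/t½) = (1/2)^(46/30) ≈ 0.3455.
C₀ = D/Vd = 2180/53 ≈ 41.132 mcg/mL.
Before the 4th dose, 3 doses have been given. Superposition: Cmin = C₀·(f + f² + … + f^3).
≈ 41.132 × (0.3455 + 0.1194 + 0.0412) ≈ 41.132 × 0.5061 ≈ 20.817 mcg/mL.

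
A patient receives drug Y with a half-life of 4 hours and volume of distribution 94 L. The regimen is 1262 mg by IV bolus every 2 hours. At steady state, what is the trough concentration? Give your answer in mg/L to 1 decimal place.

τ/t½ = 2/4 ≈ 0.5, so fraction remaining f = (1/2)^(2/4) ≈ 0.7071.
At steady state, accumulation factor R = 1/(1 − e^(−kτ)) ≈ 3.4141.
Each bolus raises the concentration by D/Vd = 1262/94 ≈ 13.426 mg/L.
Cmax,ss = C₀/(1 − f) ≈ 13.426/0.2929 ≈ 45.838 mg/L.
One interval later, Cmin,ss = Cmax,ss·e^(−kτ) ≈ 45.838 × 0.7071 ≈ 32.412 mg/L.

32.4 mg/L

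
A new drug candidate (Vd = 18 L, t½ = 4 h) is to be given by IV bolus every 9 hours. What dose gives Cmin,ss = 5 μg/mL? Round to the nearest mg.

τ/t½ = 9/4 ≈ 2.25, so f = (1/2)^(9/4) ≈ 0.210224.
Cmin,ss = (D/Vd)·f/(1−f), so D = Cmin,ss·Vd·(1−f)/f.
D = 5 × 18 × (1−f)/f ≈ 5 × 18 × 3.75683 ≈ 338.11 mg.

338 mg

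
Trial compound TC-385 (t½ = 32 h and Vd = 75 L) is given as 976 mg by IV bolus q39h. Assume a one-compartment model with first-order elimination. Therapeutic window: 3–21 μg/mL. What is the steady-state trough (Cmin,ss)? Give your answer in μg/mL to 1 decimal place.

Over one 39-h interval, 39/32 ≈ 1.2188 half-lives elapse, leaving f ≈ 0.4297 of each dose.
Each bolus raises the concentration by D/Vd = 976/75 ≈ 13.013 μg/mL.
Steady-state trough Cmin,ss = C₀·f/(1−f) ≈ 13.013 × 0.4297/0.5703 ≈ 9.805 μg/mL.
Trough 9.8 μg/mL vs MEC 3 μg/mL: adequate.

9.8 μg/mL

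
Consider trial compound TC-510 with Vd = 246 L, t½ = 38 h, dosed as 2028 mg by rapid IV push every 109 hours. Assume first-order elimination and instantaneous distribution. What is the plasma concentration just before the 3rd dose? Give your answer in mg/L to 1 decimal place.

1.3 mg/L

f = (1/2)^(τ/t½) = (1/2)^(109/38) ≈ 0.1369.
C₀ = D/Vd = 2028/246 ≈ 8.244 mg/L.
Before the 3rd dose, 2 doses have been given. Superposition: Cmin = C₀·(f + f²).
≈ 8.244 × (0.1369 + 0.0187) ≈ 8.244 × 0.1556 ≈ 1.283 mg/L.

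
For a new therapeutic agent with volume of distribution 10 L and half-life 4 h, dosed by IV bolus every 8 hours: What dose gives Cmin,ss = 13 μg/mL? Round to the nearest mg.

τ/t½ = 8/4 ≈ 2, so f = (1/2)^(8/4) ≈ 0.250000.
Cmin,ss = (D/Vd)·f/(1−f), so D = Cmin,ss·Vd·(1−f)/f.
D = 13 × 10 × (1−f)/f ≈ 13 × 10 × 3.00000 ≈ 390.00 mg.

390 mg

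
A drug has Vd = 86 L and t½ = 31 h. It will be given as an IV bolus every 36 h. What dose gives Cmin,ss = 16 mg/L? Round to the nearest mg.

τ/t½ = 36/31 ≈ 1.1613, so f = (1/2)^(36/31) ≈ 0.447112.
Cmin,ss = (D/Vd)·f/(1−f), so D = Cmin,ss·Vd·(1−f)/f.
D = 16 × 86 × (1−f)/f ≈ 16 × 86 × 1.23658 ≈ 1701.53 mg.

1702 mg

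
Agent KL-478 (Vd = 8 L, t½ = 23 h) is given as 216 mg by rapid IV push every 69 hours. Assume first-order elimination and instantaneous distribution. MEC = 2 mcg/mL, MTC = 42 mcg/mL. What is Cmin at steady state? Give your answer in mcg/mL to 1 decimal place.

3.9 mcg/mL

The dosing interval is 3 half-lives, so f = 2^(−3) = 0.125.
Accumulation ratio R = 1/(1 − f) = 1/0.875 = 8/7.
Single-dose peak C₀ = D/Vd = 216/8 = 27 mcg/mL.
Steady-state peak Cmax,ss = C₀·R = 27 × 8/7 ≈ 30.857 mcg/mL.
Steady-state trough Cmin,ss = Cmax,ss·f ≈ 30.857 × 0.125 ≈ 3.857 mcg/mL.
Trough 3.9 mcg/mL vs MEC 2 mcg/mL: adequate.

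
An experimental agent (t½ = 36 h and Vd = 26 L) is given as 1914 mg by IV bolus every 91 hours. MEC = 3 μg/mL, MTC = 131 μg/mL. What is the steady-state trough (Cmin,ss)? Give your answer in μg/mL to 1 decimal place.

15.4 μg/mL

Over one 91-h interval, 91/36 ≈ 2.5278 half-lives elapse, leaving f ≈ 0.1734 of each dose.
At steady state, accumulation factor R = 1/(1 − e^(−kτ)) ≈ 1.2098.
Each bolus raises the concentration by D/Vd = 1914/26 ≈ 73.615 μg/mL.
Cmax,ss = C₀/(1 − f) ≈ 73.615/0.8266 ≈ 89.058 μg/mL.
Steady-state trough Cmin,ss = Cmax,ss·f ≈ 89.058 × 0.1734 ≈ 15.443 μg/mL.
Trough 15.4 μg/mL vs MEC 3 μg/mL: adequate.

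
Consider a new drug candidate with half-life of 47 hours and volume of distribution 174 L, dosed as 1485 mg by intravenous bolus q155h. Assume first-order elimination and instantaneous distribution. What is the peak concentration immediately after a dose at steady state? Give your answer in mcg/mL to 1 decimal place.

τ/t½ = 155/47 ≈ 3.2979, so fraction remaining f = (1/2)^(155/47) ≈ 0.1017.
At steady state, accumulation factor R = 1/(1 − e^(−kτ)) ≈ 1.1132.
Each bolus raises the concentration by D/Vd = 1485/174 ≈ 8.534 mcg/mL.
Steady-state peak Cmax,ss = C₀·R ≈ 8.534 × 1.1132 ≈ 9.500 mcg/mL.

9.5 mcg/mL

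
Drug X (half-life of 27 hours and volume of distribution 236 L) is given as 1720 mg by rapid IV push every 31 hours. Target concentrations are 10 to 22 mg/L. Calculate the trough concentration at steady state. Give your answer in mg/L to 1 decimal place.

Over one 31-h interval, 31/27 ≈ 1.1481 half-lives elapse, leaving f ≈ 0.4512 of each dose.
Single-dose peak C₀ = D/Vd = 1720/236 ≈ 7.288 mg/L.
Steady-state trough Cmin,ss = C₀·f/(1−f) ≈ 7.288 × 0.4512/0.5488 ≈ 5.992 mg/L.
Trough 6.0 mg/L vs MEC 10 mg/L: subtherapeutic.

6.0 mg/L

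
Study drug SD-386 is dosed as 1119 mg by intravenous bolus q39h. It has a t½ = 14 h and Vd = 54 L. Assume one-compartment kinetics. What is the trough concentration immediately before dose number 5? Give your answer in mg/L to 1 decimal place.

f = (1/2)^(τ/t½) = (1/2)^(39/14) ≈ 0.1450.
C₀ = D/Vd = 1119/54 ≈ 20.722 mg/L.
Before the 5th dose, 4 doses have been given. Superposition: Cmin = C₀·(f + f² + … + f^4).
≈ 20.722 × (0.1450 + 0.0210 + 0.0030 + 0.0004) ≈ 20.722 × 0.1694 ≈ 3.510 mg/L.

3.5 mg/L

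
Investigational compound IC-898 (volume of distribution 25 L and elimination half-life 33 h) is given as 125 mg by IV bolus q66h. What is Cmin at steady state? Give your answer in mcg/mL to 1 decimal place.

The dosing interval is 2 half-lives, so f = 2^(−2) = 0.25.
Accumulation ratio R = 1/(1 − f) = 1/0.75 = 4/3.
Single-dose peak C₀ = D/Vd = 125/25 = 5 mcg/mL.
Steady-state peak Cmax,ss = C₀·R = 5 × 4/3 ≈ 6.667 mcg/mL.
Steady-state trough Cmin,ss = Cmax,ss·f ≈ 6.667 × 0.25 ≈ 1.667 mcg/mL.

1.7 mcg/mL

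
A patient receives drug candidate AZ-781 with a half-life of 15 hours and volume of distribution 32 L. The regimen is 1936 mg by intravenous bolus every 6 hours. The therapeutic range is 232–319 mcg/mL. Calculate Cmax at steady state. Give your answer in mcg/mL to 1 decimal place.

249.9 mcg/mL

τ/t½ = 6/15 ≈ 0.4, so fraction remaining f = (1/2)^(6/15) ≈ 0.7579.
At steady state, accumulation factor R = 1/(1 − e^(−kτ)) ≈ 4.1305.
Single-dose peak C₀ = D/Vd = 1936/32 ≈ 60.500 mcg/mL.
Steady-state peak Cmax,ss = C₀·R ≈ 60.500 × 4.1305 ≈ 249.895 mcg/mL.
Peak 249.9 mcg/mL vs MTC 319 mcg/mL: below toxic threshold.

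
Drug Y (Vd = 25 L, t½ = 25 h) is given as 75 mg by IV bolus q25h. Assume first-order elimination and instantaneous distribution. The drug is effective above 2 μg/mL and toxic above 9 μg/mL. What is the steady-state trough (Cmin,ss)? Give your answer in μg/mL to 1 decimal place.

3.0 μg/mL

The dosing interval is 1 half-life, so f = 2^(−1) = 0.5.
At steady state, R = 1/(1 − 0.5) = 2/1.
Single-dose peak C₀ = D/Vd = 75/25 = 3 μg/mL.
Steady-state peak Cmax,ss = C₀·R = 3 × 2/1 ≈ 6.000 μg/mL.
Steady-state trough Cmin,ss = Cmax,ss·f ≈ 6.000 × 0.5 ≈ 3.000 μg/mL.
Trough 3.0 μg/mL vs MEC 2 μg/mL: adequate.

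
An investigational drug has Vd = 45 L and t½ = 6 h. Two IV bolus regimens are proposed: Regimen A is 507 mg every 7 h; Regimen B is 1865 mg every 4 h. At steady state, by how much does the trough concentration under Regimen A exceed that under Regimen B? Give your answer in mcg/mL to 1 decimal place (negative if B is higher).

-61.5 mcg/mL

Regimen A: f = (1/2)^(7/6) ≈ 0.4454; Cmin,ss = (507/45)·f/(1−f) ≈ 9.048 mcg/mL.
Regimen B: f = (1/2)^(4/6) ≈ 0.6300; Cmin,ss = (1865/45)·f/(1−f) ≈ 70.568 mcg/mL.
Difference ≈ 9.048 − 70.568 ≈ -61.520 mcg/mL.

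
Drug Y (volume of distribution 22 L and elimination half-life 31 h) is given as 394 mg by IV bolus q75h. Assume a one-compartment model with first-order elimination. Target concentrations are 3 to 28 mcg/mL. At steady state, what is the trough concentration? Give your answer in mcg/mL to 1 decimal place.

4.1 mcg/mL

k = ln2/t½ = ln2/31 ≈ 0.022360 h⁻¹; fraction remaining f = e^(−kτ) = e^(−0.022360×75) ≈ 0.1869.
Each bolus raises the concentration by D/Vd = 394/22 ≈ 17.909 mcg/mL.
Steady-state trough Cmin,ss = C₀·f/(1−f) ≈ 17.909 × 0.1869/0.8131 ≈ 4.117 mcg/mL.
Trough 4.1 mcg/mL vs MEC 3 mcg/mL: adequate.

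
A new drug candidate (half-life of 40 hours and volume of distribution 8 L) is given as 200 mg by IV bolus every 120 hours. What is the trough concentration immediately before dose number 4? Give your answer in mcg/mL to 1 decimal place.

3.6 mcg/mL

f = (1/2)^(τ/t½) = (1/2)^(120/40) ≈ 0.1250.
C₀ = D/Vd = 200/8 ≈ 25.000 mcg/mL.
Before the 4th dose, 3 doses have been given. Superposition: Cmin = C₀·(f + f² + … + f^3).
≈ 25.000 × (0.1250 + 0.0156 + 0.0020) ≈ 25.000 × 0.1426 ≈ 3.565 mcg/mL.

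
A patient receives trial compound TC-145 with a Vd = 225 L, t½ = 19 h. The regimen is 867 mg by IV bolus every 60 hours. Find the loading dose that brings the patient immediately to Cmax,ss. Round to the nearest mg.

f = (1/2)^(60/19) ≈ 0.112042; accumulation ratio R = 1/(1−f) ≈ 1.12618.
Loading dose to hit Cmax,ss on first dose: D_load = D_maint·R ≈ 867 × 1.12618 ≈ 976.40 mg.

976 mg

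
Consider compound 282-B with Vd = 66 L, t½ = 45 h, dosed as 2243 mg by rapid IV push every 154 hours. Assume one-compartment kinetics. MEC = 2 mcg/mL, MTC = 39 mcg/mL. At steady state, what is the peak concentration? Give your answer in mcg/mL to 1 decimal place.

k = ln2/t½ = ln2/45 ≈ 0.015403 h⁻¹; fraction remaining f = e^(−kτ) = e^(−0.015403×154) ≈ 0.0933.
Accumulation ratio R = 1/(1 − f) ≈ 1/0.9067 ≈ 1.1029.
Single-dose peak C₀ = D/Vd = 2243/66 ≈ 33.985 mcg/mL.
Steady-state peak Cmax,ss = C₀·R ≈ 33.985 × 1.1029 ≈ 37.482 mcg/mL.
Peak 37.5 mcg/mL vs MTC 39 mcg/mL: below toxic threshold.

37.5 mcg/mL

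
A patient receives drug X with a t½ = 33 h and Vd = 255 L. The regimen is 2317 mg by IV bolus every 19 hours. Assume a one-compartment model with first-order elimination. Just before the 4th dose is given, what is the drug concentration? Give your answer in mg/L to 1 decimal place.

f = (1/2)^(τ/t½) = (1/2)^(19/33) ≈ 0.6709.
C₀ = D/Vd = 2317/255 ≈ 9.086 mg/L.
Before the 4th dose, 3 doses have been given. Superposition: Cmin = C₀·(f + f² + … + f^3).
≈ 9.086 × (0.6709 + 0.4501 + 0.3020) ≈ 9.086 × 1.4230 ≈ 12.929 mg/L.

12.9 mg/L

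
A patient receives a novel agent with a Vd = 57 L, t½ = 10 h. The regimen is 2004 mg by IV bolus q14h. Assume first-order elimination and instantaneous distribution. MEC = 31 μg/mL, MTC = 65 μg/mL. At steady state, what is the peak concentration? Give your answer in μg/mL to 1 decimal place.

τ/t½ = 14/10 ≈ 1.4, so fraction remaining f = (1/2)^(14/10) ≈ 0.3789.
At steady state, accumulation factor R = 1/(1 − e^(−kτ)) ≈ 1.6100.
Single-dose peak C₀ = D/Vd = 2004/57 ≈ 35.158 μg/mL.
Steady-state peak Cmax,ss = C₀·R ≈ 35.158 × 1.6100 ≈ 56.604 μg/mL.
Peak 56.6 μg/mL vs MTC 65 μg/mL: below toxic threshold.

56.6 μg/mL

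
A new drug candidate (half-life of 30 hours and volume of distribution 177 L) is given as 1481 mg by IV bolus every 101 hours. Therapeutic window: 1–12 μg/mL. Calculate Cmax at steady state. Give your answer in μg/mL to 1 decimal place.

k = ln2/t½ = ln2/30 ≈ 0.023105 h⁻¹; fraction remaining f = e^(−kτ) = e^(−0.023105×101) ≈ 0.0969.
At steady state, accumulation factor R = 1/(1 − e^(−kτ)) ≈ 1.1073.
Each bolus raises the concentration by D/Vd = 1481/177 ≈ 8.367 μg/mL.
Steady-state peak Cmax,ss = C₀·R ≈ 8.367 × 1.1073 ≈ 9.265 μg/mL.
Peak 9.3 μg/mL vs MTC 12 μg/mL: below toxic threshold.

9.3 μg/mL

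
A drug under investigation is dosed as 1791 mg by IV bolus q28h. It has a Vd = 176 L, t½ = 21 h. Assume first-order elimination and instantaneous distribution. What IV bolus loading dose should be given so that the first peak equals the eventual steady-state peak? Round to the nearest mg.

2969 mg

f = (1/2)^(28/21) ≈ 0.396850; accumulation ratio R = 1/(1−f) ≈ 1.65796.
Loading dose to hit Cmax,ss on first dose: D_load = D_maint·R ≈ 1791 × 1.65796 ≈ 2969.41 mg.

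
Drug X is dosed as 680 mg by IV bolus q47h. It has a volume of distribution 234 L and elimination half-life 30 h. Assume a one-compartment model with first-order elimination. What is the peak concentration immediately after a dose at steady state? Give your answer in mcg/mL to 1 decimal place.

4.4 mcg/mL

τ/t½ = 47/30 ≈ 1.5667, so fraction remaining f = (1/2)^(47/30) ≈ 0.3376.
Accumulation ratio R = 1/(1 − f) ≈ 1/0.6624 ≈ 1.5097.
Each bolus raises the concentration by D/Vd = 680/234 ≈ 2.906 mcg/mL.
Steady-state peak Cmax,ss = C₀·R ≈ 2.906 × 1.5097 ≈ 4.387 mcg/mL.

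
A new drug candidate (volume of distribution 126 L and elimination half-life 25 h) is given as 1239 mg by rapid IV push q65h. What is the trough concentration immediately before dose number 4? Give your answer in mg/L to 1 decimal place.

1.9 mg/L

f = (1/2)^(τ/t½) = (1/2)^(65/25) ≈ 0.1649.
C₀ = D/Vd = 1239/126 ≈ 9.833 mg/L.
Before the 4th dose, 3 doses have been given. Superposition: Cmin = C₀·(f + f² + … + f^3).
≈ 9.833 × (0.1649 + 0.0272 + 0.0045) ≈ 9.833 × 0.1966 ≈ 1.933 mg/L.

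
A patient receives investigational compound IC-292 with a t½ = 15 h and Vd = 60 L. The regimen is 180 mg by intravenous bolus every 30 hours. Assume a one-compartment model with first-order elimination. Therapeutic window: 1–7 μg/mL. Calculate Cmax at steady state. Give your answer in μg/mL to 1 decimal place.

τ = 30 h = 2 half-lives, so f = (1/2)^2 = 0.25.
At steady state, R = 1/(1 − 0.25) = 4/3.
Single-dose peak C₀ = D/Vd = 180/60 = 3 μg/mL.
Steady-state peak Cmax,ss = C₀·R = 3 × 4/3 ≈ 4.000 μg/mL.
Peak 4.0 μg/mL vs MTC 7 μg/mL: below toxic threshold.

4.0 μg/mL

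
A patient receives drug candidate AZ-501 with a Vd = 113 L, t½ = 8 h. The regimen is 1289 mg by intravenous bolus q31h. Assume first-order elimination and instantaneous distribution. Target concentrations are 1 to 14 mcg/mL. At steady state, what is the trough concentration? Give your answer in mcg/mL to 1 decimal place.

0.8 mcg/mL

k = ln2/t½ = ln2/8 ≈ 0.086643 h⁻¹; fraction remaining f = e^(−kτ) = e^(−0.086643×31) ≈ 0.0682.
Single-dose peak C₀ = D/Vd = 1289/113 ≈ 11.407 mcg/mL.
Steady-state trough Cmin,ss = C₀·f/(1−f) ≈ 11.407 × 0.0682/0.9318 ≈ 0.835 mcg/mL.
Trough 0.8 mcg/mL vs MEC 1 mcg/mL: subtherapeutic.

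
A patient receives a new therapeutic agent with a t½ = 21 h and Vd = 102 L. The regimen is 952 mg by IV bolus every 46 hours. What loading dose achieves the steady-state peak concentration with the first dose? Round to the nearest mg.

1219 mg

f = (1/2)^(46/21) ≈ 0.219079; accumulation ratio R = 1/(1−f) ≈ 1.28054.
Loading dose to hit Cmax,ss on first dose: D_load = D_maint·R ≈ 952 × 1.28054 ≈ 1219.07 mg.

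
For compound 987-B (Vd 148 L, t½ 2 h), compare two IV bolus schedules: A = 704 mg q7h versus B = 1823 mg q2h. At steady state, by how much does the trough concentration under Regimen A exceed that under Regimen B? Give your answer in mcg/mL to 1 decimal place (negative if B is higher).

Regimen A: f = (1/2)^(7/2) ≈ 0.0884; Cmin,ss = (704/148)·f/(1−f) ≈ 0.461 mcg/mL.
Regimen B: f = (1/2)^(2/2) ≈ 0.5000; Cmin,ss = (1823/148)·f/(1−f) ≈ 12.318 mcg/mL.
Difference ≈ 0.461 − 12.318 ≈ -11.857 mcg/mL.

-11.9 mcg/mL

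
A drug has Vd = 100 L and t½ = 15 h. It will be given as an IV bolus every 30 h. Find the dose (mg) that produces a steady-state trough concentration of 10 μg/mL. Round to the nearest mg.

3000 mg

τ/t½ = 30/15 ≈ 2, so f = (1/2)^(30/15) ≈ 0.250000.
Cmin,ss = (D/Vd)·f/(1−f), so D = Cmin,ss·Vd·(1−f)/f.
D = 10 × 100 × (1−f)/f ≈ 10 × 100 × 3.00000 ≈ 3000.00 mg.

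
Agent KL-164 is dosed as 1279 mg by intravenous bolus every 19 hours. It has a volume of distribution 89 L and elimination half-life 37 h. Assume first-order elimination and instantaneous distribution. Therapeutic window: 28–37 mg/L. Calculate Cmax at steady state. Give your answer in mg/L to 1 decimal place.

k = ln2/t½ = ln2/37 ≈ 0.018734 h⁻¹; fraction remaining f = e^(−kτ) = e^(−0.018734×19) ≈ 0.7005.
Accumulation ratio R = 1/(1 − f) ≈ 1/0.2995 ≈ 3.3389.
Single-dose peak C₀ = D/Vd = 1279/89 ≈ 14.371 mg/L.
Steady-state peak Cmax,ss = C₀·R ≈ 14.371 × 3.3389 ≈ 47.983 mg/L.
Peak 48.0 mg/L vs MTC 37 mg/L: exceeds toxic threshold.

48.0 mg/L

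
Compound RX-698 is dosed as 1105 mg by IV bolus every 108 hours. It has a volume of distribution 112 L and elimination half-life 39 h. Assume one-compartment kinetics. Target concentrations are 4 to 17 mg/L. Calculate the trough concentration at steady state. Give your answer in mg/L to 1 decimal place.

τ/t½ = 108/39 ≈ 2.7692, so fraction remaining f = (1/2)^(108/39) ≈ 0.1467.
Accumulation ratio R = 1/(1 − f) ≈ 1/0.8533 ≈ 1.1719.
Single-dose peak C₀ = D/Vd = 1105/112 ≈ 9.866 mg/L.
Cmax,ss = C₀/(1 − f) ≈ 9.866/0.8533 ≈ 11.562 mg/L.
One interval later, Cmin,ss = Cmax,ss·e^(−kτ) ≈ 11.562 × 0.1467 ≈ 1.696 mg/L.
Trough 1.7 mg/L vs MEC 4 mg/L: subtherapeutic.

1.7 mg/L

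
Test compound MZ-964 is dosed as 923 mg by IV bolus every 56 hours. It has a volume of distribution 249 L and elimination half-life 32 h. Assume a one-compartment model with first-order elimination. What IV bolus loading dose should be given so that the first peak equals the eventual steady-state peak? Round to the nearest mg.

1314 mg

f = (1/2)^(56/32) ≈ 0.297302; accumulation ratio R = 1/(1−f) ≈ 1.42309.
Loading dose to hit Cmax,ss on first dose: D_load = D_maint·R ≈ 923 × 1.42309 ≈ 1313.51 mg.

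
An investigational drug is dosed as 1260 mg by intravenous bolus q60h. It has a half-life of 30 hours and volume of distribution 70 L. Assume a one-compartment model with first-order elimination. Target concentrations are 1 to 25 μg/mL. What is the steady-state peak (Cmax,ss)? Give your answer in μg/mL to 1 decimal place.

The dosing interval is 2 half-lives, so f = 2^(−2) = 0.25.
At steady state, R = 1/(1 − 0.25) = 4/3.
Single-dose peak C₀ = D/Vd = 1260/70 = 18 μg/mL.
Steady-state peak Cmax,ss = C₀·R = 18 × 4/3 ≈ 24.000 μg/mL.
Peak 24.0 μg/mL vs MTC 25 μg/mL: below toxic threshold.

24.0 μg/mL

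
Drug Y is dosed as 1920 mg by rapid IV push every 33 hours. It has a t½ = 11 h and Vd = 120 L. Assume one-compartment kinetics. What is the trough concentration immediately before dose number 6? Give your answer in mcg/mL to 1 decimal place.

f = (1/2)^(τ/t½) = (1/2)^(33/11) ≈ 0.1250.
C₀ = D/Vd = 1920/120 ≈ 16.000 mcg/mL.
Before the 6th dose, 5 doses have been given. Superposition: Cmin = C₀·(f + f² + … + f^5).
≈ 16.000 × (0.1250 + 0.0156 + 0.0020 + 0.0002 + 0.0000) ≈ 16.000 × 0.1428 ≈ 2.285 mcg/mL.

2.3 mcg/mL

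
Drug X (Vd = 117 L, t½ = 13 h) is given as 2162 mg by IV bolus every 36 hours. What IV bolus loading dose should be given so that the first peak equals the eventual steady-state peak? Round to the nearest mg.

2534 mg

f = (1/2)^(36/13) ≈ 0.146683; accumulation ratio R = 1/(1−f) ≈ 1.17190.
Loading dose to hit Cmax,ss on first dose: D_load = D_maint·R ≈ 2162 × 1.17190 ≈ 2533.65 mg.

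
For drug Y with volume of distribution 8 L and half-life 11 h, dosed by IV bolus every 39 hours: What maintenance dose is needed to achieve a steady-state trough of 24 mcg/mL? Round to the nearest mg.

τ/t½ = 39/11 ≈ 3.5455, so f = (1/2)^(39/11) ≈ 0.085647.
Cmin,ss = (D/Vd)·f/(1−f), so D = Cmin,ss·Vd·(1−f)/f.
D = 24 × 8 × (1−f)/f ≈ 24 × 8 × 10.67583 ≈ 2049.76 mg.

2050 mg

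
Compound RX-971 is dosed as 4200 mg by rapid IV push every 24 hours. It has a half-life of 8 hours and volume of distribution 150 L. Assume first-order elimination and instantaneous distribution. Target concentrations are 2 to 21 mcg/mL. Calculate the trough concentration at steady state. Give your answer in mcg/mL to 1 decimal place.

4.0 mcg/mL

τ = 24 h = 3 half-lives, so f = (1/2)^3 = 0.125.
At steady state, R = 1/(1 − 0.125) = 8/7.
Single-dose peak C₀ = D/Vd = 4200/150 = 28 mcg/mL.
Steady-state peak Cmax,ss = C₀·R = 28 × 8/7 ≈ 32.000 mcg/mL.
Steady-state trough Cmin,ss = Cmax,ss·f ≈ 32.000 × 0.125 ≈ 4.000 mcg/mL.
Trough 4.0 mcg/mL vs MEC 2 mcg/mL: adequate.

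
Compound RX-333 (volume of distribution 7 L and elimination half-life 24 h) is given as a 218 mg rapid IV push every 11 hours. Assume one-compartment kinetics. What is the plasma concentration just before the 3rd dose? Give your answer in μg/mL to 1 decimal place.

39.2 μg/mL

f = (1/2)^(τ/t½) = (1/2)^(11/24) ≈ 0.7278.
C₀ = D/Vd = 218/7 ≈ 31.143 μg/mL.
Before the 3rd dose, 2 doses have been given. Superposition: Cmin = C₀·(f + f²).
≈ 31.143 × (0.7278 + 0.5297) ≈ 31.143 × 1.2575 ≈ 39.162 μg/mL.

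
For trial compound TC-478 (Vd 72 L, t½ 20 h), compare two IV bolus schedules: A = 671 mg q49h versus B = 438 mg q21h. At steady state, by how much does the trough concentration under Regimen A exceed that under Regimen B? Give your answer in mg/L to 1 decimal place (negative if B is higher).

Regimen A: f = (1/2)^(49/20) ≈ 0.1830; Cmin,ss = (671/72)·f/(1−f) ≈ 2.087 mg/L.
Regimen B: f = (1/2)^(21/20) ≈ 0.4830; Cmin,ss = (438/72)·f/(1−f) ≈ 5.683 mg/L.
Difference ≈ 2.087 − 5.683 ≈ -3.596 mg/L.

-3.6 mg/L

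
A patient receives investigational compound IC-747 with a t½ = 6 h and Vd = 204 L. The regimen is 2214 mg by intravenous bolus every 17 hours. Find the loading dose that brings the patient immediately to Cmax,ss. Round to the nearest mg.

2575 mg

f = (1/2)^(17/6) ≈ 0.140308; accumulation ratio R = 1/(1−f) ≈ 1.16321.
Loading dose to hit Cmax,ss on first dose: D_load = D_maint·R ≈ 2214 × 1.16321 ≈ 2575.35 mg.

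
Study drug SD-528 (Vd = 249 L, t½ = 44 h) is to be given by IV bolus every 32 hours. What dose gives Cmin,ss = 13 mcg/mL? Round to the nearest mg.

τ/t½ = 32/44 ≈ 0.72727, so f = (1/2)^(32/44) ≈ 0.604045.
Cmin,ss = (D/Vd)·f/(1−f), so D = Cmin,ss·Vd·(1−f)/f.
D = 13 × 249 × (1−f)/f ≈ 13 × 249 × 0.65551 ≈ 2121.89 mg.

2122 mg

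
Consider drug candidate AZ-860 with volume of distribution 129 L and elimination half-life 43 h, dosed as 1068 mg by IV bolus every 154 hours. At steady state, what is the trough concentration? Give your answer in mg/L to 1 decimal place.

τ/t½ = 154/43 ≈ 3.5814, so fraction remaining f = (1/2)^(154/43) ≈ 0.0835.
Accumulation ratio R = 1/(1 − f) ≈ 1/0.9165 ≈ 1.0911.
Each bolus raises the concentration by D/Vd = 1068/129 ≈ 8.279 mg/L.
Cmax,ss = C₀/(1 − f) ≈ 8.279/0.9165 ≈ 9.033 mg/L.
Steady-state trough Cmin,ss = Cmax,ss·f ≈ 9.033 × 0.0835 ≈ 0.754 mg/L.

0.8 mg/L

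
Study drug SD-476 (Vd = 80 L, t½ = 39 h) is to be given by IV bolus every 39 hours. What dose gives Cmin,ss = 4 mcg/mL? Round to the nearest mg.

320 mg

τ/t½ = 39/39 ≈ 1, so f = (1/2)^(39/39) ≈ 0.500000.
Cmin,ss = (D/Vd)·f/(1−f), so D = Cmin,ss·Vd·(1−f)/f.
D = 4 × 80 × (1−f)/f ≈ 4 × 80 × 1.00000 ≈ 320.00 mg.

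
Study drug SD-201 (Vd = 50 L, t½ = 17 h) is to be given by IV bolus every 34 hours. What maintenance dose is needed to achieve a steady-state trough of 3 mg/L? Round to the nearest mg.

τ/t½ = 34/17 ≈ 2, so f = (1/2)^(34/17) ≈ 0.250000.
Cmin,ss = (D/Vd)·f/(1−f), so D = Cmin,ss·Vd·(1−f)/f.
D = 3 × 50 × (1−f)/f ≈ 3 × 50 × 3.00000 ≈ 450.00 mg.

450 mg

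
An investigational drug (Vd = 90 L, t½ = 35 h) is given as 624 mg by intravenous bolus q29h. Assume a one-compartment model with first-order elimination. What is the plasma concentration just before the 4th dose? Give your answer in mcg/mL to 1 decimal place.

7.3 mcg/mL

f = (1/2)^(τ/t½) = (1/2)^(29/35) ≈ 0.5631.
C₀ = D/Vd = 624/90 ≈ 6.933 mcg/mL.
Before the 4th dose, 3 doses have been given. Superposition: Cmin = C₀·(f + f² + … + f^3).
≈ 6.933 × (0.5631 + 0.3171 + 0.1785) ≈ 6.933 × 1.0587 ≈ 7.340 mcg/mL.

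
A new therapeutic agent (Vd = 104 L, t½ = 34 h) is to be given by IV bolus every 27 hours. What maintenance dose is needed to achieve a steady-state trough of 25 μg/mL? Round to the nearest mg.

1908 mg

τ/t½ = 27/34 ≈ 0.79412, so f = (1/2)^(27/34) ≈ 0.576696.
Cmin,ss = (D/Vd)·f/(1−f), so D = Cmin,ss·Vd·(1−f)/f.
D = 25 × 104 × (1−f)/f ≈ 25 × 104 × 0.73402 ≈ 1908.45 mg.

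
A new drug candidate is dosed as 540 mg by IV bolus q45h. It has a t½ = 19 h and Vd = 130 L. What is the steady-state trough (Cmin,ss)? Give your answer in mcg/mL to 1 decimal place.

Over one 45-h interval, 45/19 ≈ 2.3684 half-lives elapse, leaving f ≈ 0.1937 of each dose.
Accumulation ratio R = 1/(1 − f) ≈ 1/0.8063 ≈ 1.2402.
Each bolus raises the concentration by D/Vd = 540/130 ≈ 4.154 mcg/mL.
Cmax,ss = C₀/(1 − f) ≈ 4.154/0.8063 ≈ 5.152 mcg/mL.
Steady-state trough Cmin,ss = Cmax,ss·f ≈ 5.152 × 0.1937 ≈ 0.998 mcg/mL.

1.0 mcg/mL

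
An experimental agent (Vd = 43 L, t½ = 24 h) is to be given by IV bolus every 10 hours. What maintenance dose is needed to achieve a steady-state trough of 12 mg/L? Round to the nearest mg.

τ/t½ = 10/24 ≈ 0.41667, so f = (1/2)^(10/24) ≈ 0.749154.
Cmin,ss = (D/Vd)·f/(1−f), so D = Cmin,ss·Vd·(1−f)/f.
D = 12 × 43 × (1−f)/f ≈ 12 × 43 × 0.33484 ≈ 172.78 mg.

173 mg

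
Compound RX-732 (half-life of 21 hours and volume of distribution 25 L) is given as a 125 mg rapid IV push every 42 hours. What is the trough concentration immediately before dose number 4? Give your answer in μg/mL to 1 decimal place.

1.6 μg/mL

f = (1/2)^(τ/t½) = (1/2)^(42/21) ≈ 0.2500.
C₀ = D/Vd = 125/25 ≈ 5.000 μg/mL.
Before the 4th dose, 3 doses have been given. Superposition: Cmin = C₀·(f + f² + … + f^3).
≈ 5.000 × (0.2500 + 0.0625 + 0.0156) ≈ 5.000 × 0.3281 ≈ 1.641 μg/mL.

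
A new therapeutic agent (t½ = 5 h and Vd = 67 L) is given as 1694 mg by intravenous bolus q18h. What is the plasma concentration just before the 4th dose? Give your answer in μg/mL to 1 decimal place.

2.3 μg/mL

f = (1/2)^(τ/t½) = (1/2)^(18/5) ≈ 0.0825.
C₀ = D/Vd = 1694/67 ≈ 25.284 μg/mL.
Before the 4th dose, 3 doses have been given. Superposition: Cmin = C₀·(f + f² + … + f^3).
≈ 25.284 × (0.0825 + 0.0068 + 0.0006) ≈ 25.284 × 0.0899 ≈ 2.273 μg/mL.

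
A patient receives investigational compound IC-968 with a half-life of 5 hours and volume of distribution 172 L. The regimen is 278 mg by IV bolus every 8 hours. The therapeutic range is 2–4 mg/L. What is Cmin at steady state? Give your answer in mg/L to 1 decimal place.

k = ln2/t½ = ln2/5 ≈ 0.138629 h⁻¹; fraction remaining f = e^(−kτ) = e^(−0.138629×8) ≈ 0.3299.
Accumulation ratio R = 1/(1 − f) ≈ 1/0.6701 ≈ 1.4923.
Single-dose peak C₀ = D/Vd = 278/172 ≈ 1.616 mg/L.
Steady-state peak Cmax,ss = C₀·R ≈ 1.616 × 1.4923 ≈ 2.412 mg/L.
One interval later, Cmin,ss = Cmax,ss·e^(−kτ) ≈ 2.412 × 0.3299 ≈ 0.796 mg/L.
Trough 0.8 mg/L vs MEC 2 mg/L: subtherapeutic.

0.8 mg/L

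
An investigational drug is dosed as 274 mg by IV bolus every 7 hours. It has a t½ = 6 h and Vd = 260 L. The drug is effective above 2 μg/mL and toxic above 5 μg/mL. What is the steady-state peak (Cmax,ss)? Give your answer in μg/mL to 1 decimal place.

1.9 μg/mL

Over one 7-h interval, 7/6 ≈ 1.1667 half-lives elapse, leaving f ≈ 0.4454 of each dose.
At steady state, accumulation factor R = 1/(1 − e^(−kτ)) ≈ 1.8031.
Each bolus raises the concentration by D/Vd = 274/260 ≈ 1.054 μg/mL.
Steady-state peak Cmax,ss = C₀·R ≈ 1.054 × 1.8031 ≈ 1.900 μg/mL.
Peak 1.9 μg/mL vs MTC 5 μg/mL: below toxic threshold.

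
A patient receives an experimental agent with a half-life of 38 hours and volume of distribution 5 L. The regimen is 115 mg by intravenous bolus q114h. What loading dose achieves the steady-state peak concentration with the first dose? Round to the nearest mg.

f = (1/2)^(114/38) ≈ 0.125000; accumulation ratio R = 1/(1−f) ≈ 1.14286.
Loading dose to hit Cmax,ss on first dose: D_load = D_maint·R ≈ 115 × 1.14286 ≈ 131.43 mg.

131 mg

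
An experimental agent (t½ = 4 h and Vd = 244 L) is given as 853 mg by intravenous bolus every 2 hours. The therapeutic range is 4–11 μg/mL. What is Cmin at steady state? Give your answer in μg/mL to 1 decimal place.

τ/t½ = 2/4 ≈ 0.5, so fraction remaining f = (1/2)^(2/4) ≈ 0.7071.
Accumulation ratio R = 1/(1 − f) ≈ 1/0.2929 ≈ 3.4141.
Each bolus raises the concentration by D/Vd = 853/244 ≈ 3.496 μg/mL.
Cmax,ss = C₀/(1 − f) ≈ 3.496/0.2929 ≈ 11.936 μg/mL.
Steady-state trough Cmin,ss = Cmax,ss·f ≈ 11.936 × 0.7071 ≈ 8.440 μg/mL.
Trough 8.4 μg/mL vs MEC 4 μg/mL: adequate.

8.4 μg/mL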